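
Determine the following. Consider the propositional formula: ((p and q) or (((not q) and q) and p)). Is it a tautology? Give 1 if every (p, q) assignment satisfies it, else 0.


Check all 4 assignments:
p=0, q=0: 0
p=0, q=1: 0
p=1, q=0: 0
p=1, q=1: 1
Satisfying count = 1/4.
Tautology iff count = 4: no.

0


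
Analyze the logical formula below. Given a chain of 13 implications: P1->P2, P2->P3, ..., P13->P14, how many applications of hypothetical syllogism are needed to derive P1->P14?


With 13 implications in a chain connecting 14 propositions:
P1->P2, P2->P3, ..., P13->P14
Steps needed = (number of implications) - 1 = 13 - 1 = 12

12


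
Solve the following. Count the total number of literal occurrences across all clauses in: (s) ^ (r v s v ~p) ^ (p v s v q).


Counting literals in each clause:
Clause 1: 1 literal(s)
Clause 2: 3 literal(s)
Clause 3: 3 literal(s)
Total = 7

7


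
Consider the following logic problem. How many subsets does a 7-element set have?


The power set of a set with n elements has 2^n elements.
|P(S)| = 2^7 = 128

128


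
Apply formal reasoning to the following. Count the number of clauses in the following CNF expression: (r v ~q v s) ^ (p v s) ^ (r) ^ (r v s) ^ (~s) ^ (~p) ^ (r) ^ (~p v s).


A CNF formula is a conjunction of clauses.
Clauses are separated by ^.
Counting the conjuncts: 8 clauses.

8


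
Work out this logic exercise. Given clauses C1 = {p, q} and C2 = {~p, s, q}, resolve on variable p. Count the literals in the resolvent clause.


Remove p from C1 and ~p from C2.
C1 remainder: {q}
C2 remainder: {s, q}
Union (resolvent): {q, s}
Resolvent has 2 literal(s).

2


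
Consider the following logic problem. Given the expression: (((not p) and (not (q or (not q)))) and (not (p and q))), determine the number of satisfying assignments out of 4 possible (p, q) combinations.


Check all 4 assignments:
p=0, q=0: 0
p=0, q=1: 0
p=1, q=0: 0
p=1, q=1: 0
Count of True = 0

0


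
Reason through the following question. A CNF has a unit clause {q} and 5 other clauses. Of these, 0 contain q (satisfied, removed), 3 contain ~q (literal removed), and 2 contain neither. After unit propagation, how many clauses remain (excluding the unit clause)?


Satisfied (removed): 0
Shortened (remain): 3
Unchanged (remain): 2
Remaining = 3 + 2 = 5

5


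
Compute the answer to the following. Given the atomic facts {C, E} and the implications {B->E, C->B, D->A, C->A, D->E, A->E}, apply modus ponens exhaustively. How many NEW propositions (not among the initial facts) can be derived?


Initial facts: {C, E}
Apply modus ponens to closure:
  C and C->B  =>  B
  C and C->A  =>  A
Final known: {A, B, C, E}
New propositions: {A, B}
Count = 2

2


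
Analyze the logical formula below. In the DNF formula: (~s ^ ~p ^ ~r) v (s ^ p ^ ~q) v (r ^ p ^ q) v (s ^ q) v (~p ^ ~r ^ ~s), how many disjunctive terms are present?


A DNF formula is a disjunction of terms (conjunctions).
Terms are separated by v.
Counting the disjuncts: 5 terms.

5


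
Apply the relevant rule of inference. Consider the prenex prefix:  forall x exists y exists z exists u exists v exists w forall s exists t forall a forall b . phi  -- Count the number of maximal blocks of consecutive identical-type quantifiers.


Quantifier-type sequence: A E E E E E A E A A  (A=forall, E=exists)
Group into maximal same-type runs:
  Ax1 | Ex5 | Ax1 | Ex1 | Ax2
Number of blocks = 5

5


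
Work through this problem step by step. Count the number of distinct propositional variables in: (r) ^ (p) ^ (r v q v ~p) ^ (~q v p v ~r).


Identify each variable that appears in the formula.
Variables found: p, q, r
Count = 3

3


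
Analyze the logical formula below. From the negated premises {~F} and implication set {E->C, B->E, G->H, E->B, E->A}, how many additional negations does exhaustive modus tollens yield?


Initial negated facts: {~F}
Apply modus tollens to closure:
  (no implication fires)
Final negated: {~F}
New negations: {(none)}
Count = 0

0


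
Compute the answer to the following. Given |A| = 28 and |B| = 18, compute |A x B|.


The Cartesian product A x B contains all ordered pairs (a, b).
|A x B| = |A| * |B| = 28 * 18 = 504

504


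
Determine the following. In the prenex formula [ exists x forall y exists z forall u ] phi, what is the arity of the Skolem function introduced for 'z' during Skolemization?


Quantifier prefix: exists x forall y exists z forall u
'z' is existentially quantified at position 3.
Universal variables preceding it: y
Skolem function arity = 1

1


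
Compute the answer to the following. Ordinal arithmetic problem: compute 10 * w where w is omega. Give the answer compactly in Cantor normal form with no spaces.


Compute 10 * w.
Ordinal * is associative and left-distributive over +, but NOT commutative; for finite n>1, n*w = w but w*n stays w*n.
For finite n>0, n * w = sup{n*k : k<w} = w. So 10 * w = w.
Result = w

w


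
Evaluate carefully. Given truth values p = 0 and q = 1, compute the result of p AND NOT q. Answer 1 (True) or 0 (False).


p = 0, q = 1
Operation: p AND NOT q
Evaluate: 0 AND NOT 1 = 0

0


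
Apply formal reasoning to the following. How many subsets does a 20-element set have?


The power set of a set with n elements has 2^n elements.
|P(S)| = 2^20 = 1048576

1048576


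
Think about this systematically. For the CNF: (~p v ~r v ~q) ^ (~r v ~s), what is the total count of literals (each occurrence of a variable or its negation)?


Counting literals in each clause:
Clause 1: 3 literal(s)
Clause 2: 2 literal(s)
Total = 5

5


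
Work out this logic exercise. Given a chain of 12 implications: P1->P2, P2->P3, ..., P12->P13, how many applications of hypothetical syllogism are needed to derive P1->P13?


With 12 implications in a chain connecting 13 propositions:
P1->P2, P2->P3, ..., P12->P13
Steps needed = (number of implications) - 1 = 12 - 1 = 11

11


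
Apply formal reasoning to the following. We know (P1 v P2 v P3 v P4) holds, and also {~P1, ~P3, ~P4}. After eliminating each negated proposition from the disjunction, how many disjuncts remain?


Original disjuncts (4): P1, P2, P3, P4
Negated (eliminate): ~P1, ~P3, ~P4
Remaining disjuncts: P2
Count = 4 - 3 = 1

1


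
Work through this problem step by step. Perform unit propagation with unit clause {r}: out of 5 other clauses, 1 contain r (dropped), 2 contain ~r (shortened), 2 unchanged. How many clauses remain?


Satisfied (removed): 1
Shortened (remain): 2
Unchanged (remain): 2
Remaining = 2 + 2 = 4

4


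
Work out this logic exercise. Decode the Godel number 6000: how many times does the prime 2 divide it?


Factorize 6000 by dividing by 2 repeatedly.
Division steps: 2 divides 6000 exactly 4 time(s).
Exponent of 2 = 4

4


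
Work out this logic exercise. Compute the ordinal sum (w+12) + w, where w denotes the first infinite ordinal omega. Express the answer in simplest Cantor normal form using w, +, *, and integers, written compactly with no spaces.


Compute (w+12) + w.
Ordinal + is associative but NOT commutative; for finite n>0, n + w = w but w + n stays w+n.
(w+12) + w = w + (12+w) = w + w = w*2 (the finite tail 12 is absorbed by the right w).
Result = w*2

w*2


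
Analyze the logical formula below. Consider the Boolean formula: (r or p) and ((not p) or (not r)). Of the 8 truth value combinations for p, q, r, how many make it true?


Evaluate all 8 assignments for p, q, r:
p=0, q=0, r=0: 0
p=0, q=0, r=1: 1
p=0, q=1, r=0: 0
p=0, q=1, r=1: 1
p=1, q=0, r=0: 1
p=1, q=0, r=1: 0
p=1, q=1, r=0: 1
p=1, q=1, r=1: 0
Satisfying count = 4

4


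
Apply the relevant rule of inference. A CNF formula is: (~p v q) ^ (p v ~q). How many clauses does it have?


A CNF formula is a conjunction of clauses.
Clauses are separated by ^.
Counting the conjuncts: 2 clauses.

2


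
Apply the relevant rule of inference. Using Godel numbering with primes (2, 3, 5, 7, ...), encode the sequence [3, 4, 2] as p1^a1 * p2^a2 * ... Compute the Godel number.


Encode each element as an exponent of the corresponding prime:
  2^3 = 8
  3^4 = 81
  5^2 = 25
Product = 8 * 81 * 25 = 16200

16200


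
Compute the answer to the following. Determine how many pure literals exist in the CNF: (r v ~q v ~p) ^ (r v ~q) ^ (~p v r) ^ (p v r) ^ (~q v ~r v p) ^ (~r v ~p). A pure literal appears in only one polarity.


Check each variable for pure literal status:
p: mixed (not pure)
q: pure negative
r: mixed (not pure)
Pure literal count = 1

1


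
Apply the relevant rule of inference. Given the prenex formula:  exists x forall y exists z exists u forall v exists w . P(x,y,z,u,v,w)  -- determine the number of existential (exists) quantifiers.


Quantifier prefix: exists x forall y exists z exists u forall v exists w
Mark each quantifier type:
  E U E E U E
Universal count = 2, Existential count = 4
Asked for existential (exists) quantifiers: 4

4


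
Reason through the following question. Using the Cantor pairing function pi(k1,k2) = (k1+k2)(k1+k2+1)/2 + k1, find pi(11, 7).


k1 + k2 = 18
(k1+k2)(k1+k2+1)/2 = 18 * 19 / 2 = 171
pi = 171 + 11 = 182

182


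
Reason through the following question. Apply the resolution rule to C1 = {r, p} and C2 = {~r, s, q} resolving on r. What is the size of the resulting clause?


Remove r from C1 and ~r from C2.
C1 remainder: {p}
C2 remainder: {s, q}
Union (resolvent): {p, q, s}
Resolvent has 3 literal(s).

3


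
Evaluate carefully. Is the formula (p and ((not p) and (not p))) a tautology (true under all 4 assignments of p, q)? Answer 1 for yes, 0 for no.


Check all 4 assignments:
p=0, q=0: 0
p=0, q=1: 0
p=1, q=0: 0
p=1, q=1: 0
Satisfying count = 0/4.
Tautology iff count = 4: no.

0


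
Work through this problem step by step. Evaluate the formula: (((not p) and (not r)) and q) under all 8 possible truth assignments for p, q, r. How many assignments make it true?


Check all 8 assignments:
p=0, q=0, r=0: 0
p=0, q=0, r=1: 0
p=0, q=1, r=0: 1
p=0, q=1, r=1: 0
p=1, q=0, r=0: 0
p=1, q=0, r=1: 0
p=1, q=1, r=0: 0
p=1, q=1, r=1: 0
Count of True = 1

1


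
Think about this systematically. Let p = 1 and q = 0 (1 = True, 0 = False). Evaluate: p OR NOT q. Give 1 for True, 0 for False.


p = 1, q = 0
Operation: p OR NOT q
Evaluate: 1 OR NOT 0 = 1

1


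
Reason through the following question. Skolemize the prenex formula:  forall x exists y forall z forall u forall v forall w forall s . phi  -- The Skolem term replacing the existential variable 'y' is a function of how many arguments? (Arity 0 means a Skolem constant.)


Quantifier prefix: forall x exists y forall z forall u forall v forall w forall s
'y' is existentially quantified at position 2.
Universal variables preceding it: x
Skolem function arity = 1

1


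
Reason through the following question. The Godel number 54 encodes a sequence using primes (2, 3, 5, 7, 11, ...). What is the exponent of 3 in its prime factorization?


Factorize 54 by dividing by 3 repeatedly.
Division steps: 3 divides 54 exactly 3 time(s).
Exponent of 3 = 3

3


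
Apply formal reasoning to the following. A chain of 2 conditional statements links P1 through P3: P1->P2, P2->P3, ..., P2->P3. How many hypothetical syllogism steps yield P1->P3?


With 2 implications in a chain connecting 3 propositions:
P1->P2, P2->P3, ..., P2->P3
Steps needed = (number of implications) - 1 = 2 - 1 = 1

1


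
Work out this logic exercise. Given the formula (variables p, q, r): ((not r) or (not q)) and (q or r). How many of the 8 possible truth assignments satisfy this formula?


Evaluate all 8 assignments for p, q, r:
p=0, q=0, r=0: 0
p=0, q=0, r=1: 1
p=0, q=1, r=0: 1
p=0, q=1, r=1: 0
p=1, q=0, r=0: 0
p=1, q=0, r=1: 1
p=1, q=1, r=0: 1
p=1, q=1, r=1: 0
Satisfying count = 4

4


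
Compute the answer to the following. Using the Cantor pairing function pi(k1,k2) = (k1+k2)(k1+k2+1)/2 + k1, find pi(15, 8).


k1 + k2 = 23
(k1+k2)(k1+k2+1)/2 = 23 * 24 / 2 = 276
pi = 276 + 15 = 291

291


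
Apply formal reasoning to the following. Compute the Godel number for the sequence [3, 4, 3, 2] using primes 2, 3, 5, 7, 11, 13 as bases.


Encode each element as an exponent of the corresponding prime:
  2^3 = 8
  3^4 = 81
  5^3 = 125
  7^2 = 49
Product = 8 * 81 * 125 * 49 = 3969000

3969000


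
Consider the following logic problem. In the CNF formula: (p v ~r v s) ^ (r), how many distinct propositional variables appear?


Identify each variable that appears in the formula.
Variables found: p, r, s
Count = 3

3


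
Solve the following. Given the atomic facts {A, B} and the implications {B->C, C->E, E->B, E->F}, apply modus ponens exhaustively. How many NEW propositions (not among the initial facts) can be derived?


Initial facts: {A, B}
Apply modus ponens to closure:
  B and B->C  =>  C
  C and C->E  =>  E
  E and E->F  =>  F
Final known: {A, B, C, E, F}
New propositions: {C, E, F}
Count = 3

3


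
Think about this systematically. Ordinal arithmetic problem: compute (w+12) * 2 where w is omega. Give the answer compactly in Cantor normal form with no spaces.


Compute (w+12) * 2.
Ordinal * is associative and left-distributive over +, but NOT commutative; for finite n>1, n*w = w but w*n stays w*n.
(w+12) * 2 = (w+12) repeated 2 times. Each intermediate +12 is absorbed by the following w; only the last survives: w*2+12.
Result = w*2+12

w*2+12


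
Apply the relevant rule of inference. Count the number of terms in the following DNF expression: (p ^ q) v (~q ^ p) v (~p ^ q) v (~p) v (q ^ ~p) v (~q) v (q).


A DNF formula is a disjunction of terms (conjunctions).
Terms are separated by v.
Counting the disjuncts: 7 terms.

7


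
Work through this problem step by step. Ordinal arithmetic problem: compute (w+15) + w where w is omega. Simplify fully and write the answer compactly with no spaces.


Compute (w+15) + w.
Ordinal + is associative but NOT commutative; for finite n>0, n + w = w but w + n stays w+n.
(w+15) + w = w + (15+w) = w + w = w*2 (the finite tail 15 is absorbed by the right w).
Result = w*2

w*2


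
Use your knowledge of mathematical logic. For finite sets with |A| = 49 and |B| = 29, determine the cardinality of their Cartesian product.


The Cartesian product A x B contains all ordered pairs (a, b).
|A x B| = |A| * |B| = 49 * 29 = 1421

1421


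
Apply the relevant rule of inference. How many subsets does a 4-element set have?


The power set of a set with n elements has 2^n elements.
|P(S)| = 2^4 = 16

16


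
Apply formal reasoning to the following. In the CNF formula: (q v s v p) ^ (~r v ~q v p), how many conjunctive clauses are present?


A CNF formula is a conjunction of clauses.
Clauses are separated by ^.
Counting the conjuncts: 2 clauses.

2


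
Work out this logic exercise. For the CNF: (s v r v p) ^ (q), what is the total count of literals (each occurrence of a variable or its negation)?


Counting literals in each clause:
Clause 1: 3 literal(s)
Clause 2: 1 literal(s)
Total = 4

4


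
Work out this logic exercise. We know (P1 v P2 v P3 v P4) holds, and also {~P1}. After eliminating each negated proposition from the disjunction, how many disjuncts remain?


Original disjuncts (4): P1, P2, P3, P4
Negated (eliminate): ~P1
Remaining disjuncts: P2, P3, P4
Count = 4 - 1 = 3

3


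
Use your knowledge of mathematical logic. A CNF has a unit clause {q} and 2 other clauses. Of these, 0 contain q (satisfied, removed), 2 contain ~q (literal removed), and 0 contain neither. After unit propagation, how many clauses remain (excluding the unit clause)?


Satisfied (removed): 0
Shortened (remain): 2
Unchanged (remain): 0
Remaining = 2 + 0 = 2

2


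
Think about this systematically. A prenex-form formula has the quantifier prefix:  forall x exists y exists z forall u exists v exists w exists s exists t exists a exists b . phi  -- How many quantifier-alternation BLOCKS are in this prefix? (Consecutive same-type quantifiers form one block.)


Quantifier-type sequence: A E E A E E E E E E  (A=forall, E=exists)
Group into maximal same-type runs:
  Ax1 | Ex2 | Ax1 | Ex6
Number of blocks = 4

4


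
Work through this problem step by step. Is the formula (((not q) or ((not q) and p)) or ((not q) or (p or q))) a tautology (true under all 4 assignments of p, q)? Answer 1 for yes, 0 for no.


Check all 4 assignments:
p=0, q=0: 1
p=0, q=1: 1
p=1, q=0: 1
p=1, q=1: 1
Satisfying count = 4/4.
Tautology iff count = 4: yes.

1


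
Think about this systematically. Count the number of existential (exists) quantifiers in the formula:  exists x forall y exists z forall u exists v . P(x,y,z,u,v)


Quantifier prefix: exists x forall y exists z forall u exists v
Mark each quantifier type:
  E U E U E
Universal count = 2, Existential count = 3
Asked for existential (exists) quantifiers: 3

3


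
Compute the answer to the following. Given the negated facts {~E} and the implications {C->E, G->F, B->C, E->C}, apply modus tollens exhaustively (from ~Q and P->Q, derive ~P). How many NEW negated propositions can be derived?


Initial negated facts: {~E}
Apply modus tollens to closure:
  ~E and C->E  =>  ~C
  ~C and B->C  =>  ~B
Final negated: {~B, ~C, ~E}
New negations: {~B, ~C}
Count = 2

2


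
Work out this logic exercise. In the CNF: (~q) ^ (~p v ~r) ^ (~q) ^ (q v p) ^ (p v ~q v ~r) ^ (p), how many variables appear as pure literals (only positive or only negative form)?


Check each variable for pure literal status:
p: mixed (not pure)
q: mixed (not pure)
r: pure negative
Pure literal count = 1

1


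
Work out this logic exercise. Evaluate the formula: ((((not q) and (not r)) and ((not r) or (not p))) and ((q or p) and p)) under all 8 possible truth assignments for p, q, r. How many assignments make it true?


Check all 8 assignments:
p=0, q=0, r=0: 0
p=0, q=0, r=1: 0
p=0, q=1, r=0: 0
p=0, q=1, r=1: 0
p=1, q=0, r=0: 1
p=1, q=0, r=1: 0
p=1, q=1, r=0: 0
p=1, q=1, r=1: 0
Count of True = 1

1


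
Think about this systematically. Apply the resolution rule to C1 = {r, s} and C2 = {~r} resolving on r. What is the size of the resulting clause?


Remove r from C1 and ~r from C2.
C1 remainder: {s}
C2 remainder: {}
Union (resolvent): {s}
Resolvent has 1 literal(s).

1


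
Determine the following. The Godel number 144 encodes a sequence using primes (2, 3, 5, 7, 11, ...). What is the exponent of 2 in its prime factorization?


Factorize 144 by dividing by 2 repeatedly.
Division steps: 2 divides 144 exactly 4 time(s).
Exponent of 2 = 4

4


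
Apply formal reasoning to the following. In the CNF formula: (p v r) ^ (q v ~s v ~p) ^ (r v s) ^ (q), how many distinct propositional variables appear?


Identify each variable that appears in the formula.
Variables found: p, q, r, s
Count = 4

4


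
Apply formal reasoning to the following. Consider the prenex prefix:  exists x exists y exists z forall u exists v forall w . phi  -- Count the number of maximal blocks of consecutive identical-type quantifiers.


Quantifier-type sequence: E E E A E A  (A=forall, E=exists)
Group into maximal same-type runs:
  Ex3 | Ax1 | Ex1 | Ax1
Number of blocks = 4

4


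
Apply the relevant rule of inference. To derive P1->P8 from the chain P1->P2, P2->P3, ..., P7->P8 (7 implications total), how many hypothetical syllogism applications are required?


With 7 implications in a chain connecting 8 propositions:
P1->P2, P2->P3, ..., P7->P8
Steps needed = (number of implications) - 1 = 7 - 1 = 6

6


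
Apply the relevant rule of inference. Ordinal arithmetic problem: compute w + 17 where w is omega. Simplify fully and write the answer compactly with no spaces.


Compute w + 17.
Ordinal + is associative but NOT commutative; for finite n>0, n + w = w but w + n stays w+n.
w + 17 is already in normal form (a successor ordinal beyond w).
Result = w+17

w+17


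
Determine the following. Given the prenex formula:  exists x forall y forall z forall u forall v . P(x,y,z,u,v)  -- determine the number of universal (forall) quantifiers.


Quantifier prefix: exists x forall y forall z forall u forall v
Mark each quantifier type:
  E U U U U
Universal count = 4, Existential count = 1
Asked for universal (forall) quantifiers: 4

4


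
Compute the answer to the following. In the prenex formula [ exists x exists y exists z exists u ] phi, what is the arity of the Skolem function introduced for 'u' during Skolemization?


Quantifier prefix: exists x exists y exists z exists u
'u' is existentially quantified at position 4.
No universal quantifiers precede it.
Skolem function arity = 0 (a Skolem constant)

0


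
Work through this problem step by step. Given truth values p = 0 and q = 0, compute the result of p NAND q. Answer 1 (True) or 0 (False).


p = 0, q = 0
Operation: p NAND q
Evaluate: 0 NAND 0 = 1

1


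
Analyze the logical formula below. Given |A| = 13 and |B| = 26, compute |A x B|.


The Cartesian product A x B contains all ordered pairs (a, b).
|A x B| = |A| * |B| = 13 * 26 = 338

338


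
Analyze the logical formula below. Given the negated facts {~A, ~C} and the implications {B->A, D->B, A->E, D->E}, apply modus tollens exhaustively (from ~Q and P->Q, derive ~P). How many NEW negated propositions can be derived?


Initial negated facts: {~A, ~C}
Apply modus tollens to closure:
  ~A and B->A  =>  ~B
  ~B and D->B  =>  ~D
Final negated: {~A, ~B, ~C, ~D}
New negations: {~B, ~D}
Count = 2

2


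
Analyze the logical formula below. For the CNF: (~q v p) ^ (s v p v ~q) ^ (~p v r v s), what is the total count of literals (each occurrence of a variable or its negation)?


Counting literals in each clause:
Clause 1: 2 literal(s)
Clause 2: 3 literal(s)
Clause 3: 3 literal(s)
Total = 8

8


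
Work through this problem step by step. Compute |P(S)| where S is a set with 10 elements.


The power set of a set with n elements has 2^n elements.
|P(S)| = 2^10 = 1024

1024


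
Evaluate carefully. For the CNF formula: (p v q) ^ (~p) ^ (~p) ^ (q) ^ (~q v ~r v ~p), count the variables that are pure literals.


Check each variable for pure literal status:
p: mixed (not pure)
q: mixed (not pure)
r: pure negative
Pure literal count = 1

1


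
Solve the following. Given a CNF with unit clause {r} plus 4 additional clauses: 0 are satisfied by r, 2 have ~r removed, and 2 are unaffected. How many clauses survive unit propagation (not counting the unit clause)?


Satisfied (removed): 0
Shortened (remain): 2
Unchanged (remain): 2
Remaining = 2 + 2 = 4

4


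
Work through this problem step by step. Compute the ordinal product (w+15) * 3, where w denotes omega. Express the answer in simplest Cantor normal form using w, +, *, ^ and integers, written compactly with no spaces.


Compute (w+15) * 3.
Ordinal * is associative and left-distributive over +, but NOT commutative; for finite n>1, n*w = w but w*n stays w*n.
(w+15) * 3 = (w+15) repeated 3 times. Each intermediate +15 is absorbed by the following w; only the last survives: w*3+15.
Result = w*3+15

w*3+15


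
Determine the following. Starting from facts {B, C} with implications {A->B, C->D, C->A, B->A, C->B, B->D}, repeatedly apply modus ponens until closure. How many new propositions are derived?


Initial facts: {B, C}
Apply modus ponens to closure:
  C and C->D  =>  D
  C and C->A  =>  A
Final known: {A, B, C, D}
New propositions: {A, D}
Count = 2

2


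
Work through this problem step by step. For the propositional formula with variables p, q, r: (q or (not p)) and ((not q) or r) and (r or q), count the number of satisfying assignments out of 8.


Evaluate all 8 assignments for p, q, r:
p=0, q=0, r=0: 0
p=0, q=0, r=1: 1
p=0, q=1, r=0: 0
p=0, q=1, r=1: 1
p=1, q=0, r=0: 0
p=1, q=0, r=1: 0
p=1, q=1, r=0: 0
p=1, q=1, r=1: 1
Satisfying count = 3

3


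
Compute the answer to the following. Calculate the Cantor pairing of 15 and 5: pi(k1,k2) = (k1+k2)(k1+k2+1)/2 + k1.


k1 + k2 = 20
(k1+k2)(k1+k2+1)/2 = 20 * 21 / 2 = 210
pi = 210 + 15 = 225

225


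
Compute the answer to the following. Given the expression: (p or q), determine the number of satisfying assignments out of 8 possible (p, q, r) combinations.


Check all 8 assignments:
p=0, q=0, r=0: 0
p=0, q=0, r=1: 0
p=0, q=1, r=0: 1
p=0, q=1, r=1: 1
p=1, q=0, r=0: 1
p=1, q=0, r=1: 1
p=1, q=1, r=0: 1
p=1, q=1, r=1: 1
Count of True = 6

6


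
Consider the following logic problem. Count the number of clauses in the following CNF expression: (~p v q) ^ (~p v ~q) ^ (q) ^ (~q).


A CNF formula is a conjunction of clauses.
Clauses are separated by ^.
Counting the conjuncts: 4 clauses.

4


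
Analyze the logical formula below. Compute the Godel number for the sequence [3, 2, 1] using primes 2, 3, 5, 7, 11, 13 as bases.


Encode each element as an exponent of the corresponding prime:
  2^3 = 8
  3^2 = 9
  5^1 = 5
Product = 8 * 9 * 5 = 360

360


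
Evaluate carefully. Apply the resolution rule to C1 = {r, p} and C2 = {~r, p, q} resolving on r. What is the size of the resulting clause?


Remove r from C1 and ~r from C2.
C1 remainder: {p}
C2 remainder: {p, q}
Union (resolvent): {p, q}
Resolvent has 2 literal(s).

2


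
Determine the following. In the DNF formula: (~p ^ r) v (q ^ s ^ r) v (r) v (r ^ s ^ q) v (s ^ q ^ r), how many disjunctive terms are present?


A DNF formula is a disjunction of terms (conjunctions).
Terms are separated by v.
Counting the disjuncts: 5 terms.

5


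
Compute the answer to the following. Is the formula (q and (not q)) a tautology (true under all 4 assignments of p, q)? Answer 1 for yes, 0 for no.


Check all 4 assignments:
p=0, q=0: 0
p=0, q=1: 0
p=1, q=0: 0
p=1, q=1: 0
Satisfying count = 0/4.
Tautology iff count = 4: no.

0


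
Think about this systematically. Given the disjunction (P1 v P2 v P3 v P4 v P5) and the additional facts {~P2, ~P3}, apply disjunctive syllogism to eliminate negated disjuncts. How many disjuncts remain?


Original disjuncts (5): P1, P2, P3, P4, P5
Negated (eliminate): ~P2, ~P3
Remaining disjuncts: P1, P4, P5
Count = 5 - 2 = 3

3


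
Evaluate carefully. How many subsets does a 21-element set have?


The power set of a set with n elements has 2^n elements.
|P(S)| = 2^21 = 2097152

2097152


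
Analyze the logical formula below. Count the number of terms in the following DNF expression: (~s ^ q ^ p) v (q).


A DNF formula is a disjunction of terms (conjunctions).
Terms are separated by v.
Counting the disjuncts: 2 terms.

2


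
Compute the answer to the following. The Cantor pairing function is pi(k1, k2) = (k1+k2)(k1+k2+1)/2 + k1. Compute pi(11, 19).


k1 + k2 = 30
(k1+k2)(k1+k2+1)/2 = 30 * 31 / 2 = 465
pi = 465 + 11 = 476

476


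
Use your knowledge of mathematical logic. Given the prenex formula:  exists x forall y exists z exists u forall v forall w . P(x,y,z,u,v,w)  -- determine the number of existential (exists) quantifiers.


Quantifier prefix: exists x forall y exists z exists u forall v forall w
Mark each quantifier type:
  E U E E U U
Universal count = 3, Existential count = 3
Asked for existential (exists) quantifiers: 3

3


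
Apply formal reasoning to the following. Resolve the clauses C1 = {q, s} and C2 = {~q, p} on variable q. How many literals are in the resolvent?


Remove q from C1 and ~q from C2.
C1 remainder: {s}
C2 remainder: {p}
Union (resolvent): {p, s}
Resolvent has 2 literal(s).

2


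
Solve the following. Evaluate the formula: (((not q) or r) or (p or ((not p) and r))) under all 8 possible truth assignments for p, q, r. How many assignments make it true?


Check all 8 assignments:
p=0, q=0, r=0: 1
p=0, q=0, r=1: 1
p=0, q=1, r=0: 0
p=0, q=1, r=1: 1
p=1, q=0, r=0: 1
p=1, q=0, r=1: 1
p=1, q=1, r=0: 1
p=1, q=1, r=1: 1
Count of True = 7

7


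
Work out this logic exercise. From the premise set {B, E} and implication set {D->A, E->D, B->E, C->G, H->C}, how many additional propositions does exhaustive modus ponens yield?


Initial facts: {B, E}
Apply modus ponens to closure:
  E and E->D  =>  D
  D and D->A  =>  A
Final known: {A, B, D, E}
New propositions: {A, D}
Count = 2

2


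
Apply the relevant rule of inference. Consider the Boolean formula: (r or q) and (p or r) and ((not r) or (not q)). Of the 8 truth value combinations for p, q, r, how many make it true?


Evaluate all 8 assignments for p, q, r:
p=0, q=0, r=0: 0
p=0, q=0, r=1: 1
p=0, q=1, r=0: 0
p=0, q=1, r=1: 0
p=1, q=0, r=0: 0
p=1, q=0, r=1: 1
p=1, q=1, r=0: 1
p=1, q=1, r=1: 0
Satisfying count = 3

3


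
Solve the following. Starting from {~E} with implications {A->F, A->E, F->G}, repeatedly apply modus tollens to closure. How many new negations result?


Initial negated facts: {~E}
Apply modus tollens to closure:
  ~E and A->E  =>  ~A
Final negated: {~A, ~E}
New negations: {~A}
Count = 1

1


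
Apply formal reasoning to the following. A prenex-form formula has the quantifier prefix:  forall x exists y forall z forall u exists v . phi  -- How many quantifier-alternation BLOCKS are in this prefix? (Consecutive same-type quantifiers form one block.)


Quantifier-type sequence: A E A A E  (A=forall, E=exists)
Group into maximal same-type runs:
  Ax1 | Ex1 | Ax2 | Ex1
Number of blocks = 4

4


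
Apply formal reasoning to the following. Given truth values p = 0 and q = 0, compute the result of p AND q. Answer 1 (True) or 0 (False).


p = 0, q = 0
Operation: p AND q
Evaluate: 0 AND 0 = 0

0


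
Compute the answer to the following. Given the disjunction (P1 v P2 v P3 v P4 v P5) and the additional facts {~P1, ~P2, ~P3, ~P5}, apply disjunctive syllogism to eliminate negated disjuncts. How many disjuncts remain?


Original disjuncts (5): P1, P2, P3, P4, P5
Negated (eliminate): ~P1, ~P2, ~P3, ~P5
Remaining disjuncts: P4
Count = 5 - 4 = 1

1


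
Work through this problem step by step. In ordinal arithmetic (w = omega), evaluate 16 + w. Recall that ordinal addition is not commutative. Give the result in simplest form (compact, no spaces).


Compute 16 + w.
Ordinal + is associative but NOT commutative; for finite n>0, n + w = w but w + n stays w+n.
Any finite left addend is absorbed by w on the right: 16 + w = w.
Result = w

w


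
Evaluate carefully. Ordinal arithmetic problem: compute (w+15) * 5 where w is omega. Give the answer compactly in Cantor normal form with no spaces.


Compute (w+15) * 5.
Ordinal * is associative and left-distributive over +, but NOT commutative; for finite n>1, n*w = w but w*n stays w*n.
(w+15) * 5 = (w+15) repeated 5 times. Each intermediate +15 is absorbed by the following w; only the last survives: w*5+15.
Result = w*5+15

w*5+15


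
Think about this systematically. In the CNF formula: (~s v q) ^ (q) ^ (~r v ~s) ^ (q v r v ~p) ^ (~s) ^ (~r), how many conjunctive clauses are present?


A CNF formula is a conjunction of clauses.
Clauses are separated by ^.
Counting the conjuncts: 6 clauses.

6


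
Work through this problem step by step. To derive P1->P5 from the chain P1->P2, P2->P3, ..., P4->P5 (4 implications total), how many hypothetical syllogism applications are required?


With 4 implications in a chain connecting 5 propositions:
P1->P2, P2->P3, ..., P4->P5
Steps needed = (number of implications) - 1 = 4 - 1 = 3

3


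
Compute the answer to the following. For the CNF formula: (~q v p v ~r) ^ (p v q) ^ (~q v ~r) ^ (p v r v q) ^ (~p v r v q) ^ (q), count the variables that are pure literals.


Check each variable for pure literal status:
p: mixed (not pure)
q: mixed (not pure)
r: mixed (not pure)
Pure literal count = 0

0


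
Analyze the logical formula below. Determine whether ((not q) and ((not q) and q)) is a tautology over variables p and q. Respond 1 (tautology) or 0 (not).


Check all 4 assignments:
p=0, q=0: 0
p=0, q=1: 0
p=1, q=0: 0
p=1, q=1: 0
Satisfying count = 0/4.
Tautology iff count = 4: no.

0


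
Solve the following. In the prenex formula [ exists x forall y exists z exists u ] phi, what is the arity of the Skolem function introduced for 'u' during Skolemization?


Quantifier prefix: exists x forall y exists z exists u
'u' is existentially quantified at position 4.
Universal variables preceding it: y
Skolem function arity = 1

1


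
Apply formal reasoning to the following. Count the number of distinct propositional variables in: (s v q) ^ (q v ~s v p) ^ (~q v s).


Identify each variable that appears in the formula.
Variables found: p, q, s
Count = 3

3


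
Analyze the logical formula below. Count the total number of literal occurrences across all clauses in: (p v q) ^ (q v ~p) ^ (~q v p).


Counting literals in each clause:
Clause 1: 2 literal(s)
Clause 2: 2 literal(s)
Clause 3: 2 literal(s)
Total = 6

6


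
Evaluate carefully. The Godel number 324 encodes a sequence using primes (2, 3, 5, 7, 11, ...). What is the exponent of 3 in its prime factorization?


Factorize 324 by dividing by 3 repeatedly.
Division steps: 3 divides 324 exactly 4 time(s).
Exponent of 3 = 4

4


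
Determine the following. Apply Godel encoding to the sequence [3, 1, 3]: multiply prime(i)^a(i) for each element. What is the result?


Encode each element as an exponent of the corresponding prime:
  2^3 = 8
  3^1 = 3
  5^3 = 125
Product = 8 * 3 * 125 = 3000

3000


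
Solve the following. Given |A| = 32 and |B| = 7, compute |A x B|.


The Cartesian product A x B contains all ordered pairs (a, b).
|A x B| = |A| * |B| = 32 * 7 = 224

224


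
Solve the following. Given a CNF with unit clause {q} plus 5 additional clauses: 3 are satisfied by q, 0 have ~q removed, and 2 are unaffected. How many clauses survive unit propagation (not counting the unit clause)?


Satisfied (removed): 3
Shortened (remain): 0
Unchanged (remain): 2
Remaining = 0 + 2 = 2

2


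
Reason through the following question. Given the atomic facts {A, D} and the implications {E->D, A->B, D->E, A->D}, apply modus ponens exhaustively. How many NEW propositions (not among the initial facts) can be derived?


Initial facts: {A, D}
Apply modus ponens to closure:
  A and A->B  =>  B
  D and D->E  =>  E
Final known: {A, B, D, E}
New propositions: {B, E}
Count = 2

2


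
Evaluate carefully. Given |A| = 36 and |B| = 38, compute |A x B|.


The Cartesian product A x B contains all ordered pairs (a, b).
|A x B| = |A| * |B| = 36 * 38 = 1368

1368


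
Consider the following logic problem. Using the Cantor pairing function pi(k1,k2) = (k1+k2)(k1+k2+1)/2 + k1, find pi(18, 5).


k1 + k2 = 23
(k1+k2)(k1+k2+1)/2 = 23 * 24 / 2 = 276
pi = 276 + 18 = 294

294


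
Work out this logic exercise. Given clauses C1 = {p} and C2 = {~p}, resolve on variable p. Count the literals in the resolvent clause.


Remove p from C1 and ~p from C2.
C1 remainder: {}
C2 remainder: {}
Union (resolvent): {} (empty clause)
Resolvent has 0 literal(s).

0


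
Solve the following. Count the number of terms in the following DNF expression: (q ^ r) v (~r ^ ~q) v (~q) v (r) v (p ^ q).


A DNF formula is a disjunction of terms (conjunctions).
Terms are separated by v.
Counting the disjuncts: 5 terms.

5


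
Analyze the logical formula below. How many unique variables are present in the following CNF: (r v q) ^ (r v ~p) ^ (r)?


Identify each variable that appears in the formula.
Variables found: p, q, r
Count = 3

3


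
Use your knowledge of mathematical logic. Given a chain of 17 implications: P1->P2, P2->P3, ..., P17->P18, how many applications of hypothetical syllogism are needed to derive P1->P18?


With 17 implications in a chain connecting 18 propositions:
P1->P2, P2->P3, ..., P17->P18
Steps needed = (number of implications) - 1 = 17 - 1 = 16

16


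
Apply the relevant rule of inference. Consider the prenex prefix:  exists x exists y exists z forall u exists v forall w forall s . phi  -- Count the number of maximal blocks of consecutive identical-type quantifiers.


Quantifier-type sequence: E E E A E A A  (A=forall, E=exists)
Group into maximal same-type runs:
  Ex3 | Ax1 | Ex1 | Ax2
Number of blocks = 4

4


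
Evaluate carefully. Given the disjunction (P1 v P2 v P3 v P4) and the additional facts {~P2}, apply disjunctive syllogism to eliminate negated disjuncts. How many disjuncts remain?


Original disjuncts (4): P1, P2, P3, P4
Negated (eliminate): ~P2
Remaining disjuncts: P1, P3, P4
Count = 4 - 1 = 3

3


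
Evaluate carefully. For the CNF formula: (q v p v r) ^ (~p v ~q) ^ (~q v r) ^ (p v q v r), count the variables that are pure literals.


Check each variable for pure literal status:
p: mixed (not pure)
q: mixed (not pure)
r: pure positive
Pure literal count = 1

1


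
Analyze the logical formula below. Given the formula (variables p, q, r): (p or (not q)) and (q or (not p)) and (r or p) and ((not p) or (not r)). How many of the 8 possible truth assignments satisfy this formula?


Evaluate all 8 assignments for p, q, r:
p=0, q=0, r=0: 0
p=0, q=0, r=1: 1
p=0, q=1, r=0: 0
p=0, q=1, r=1: 0
p=1, q=0, r=0: 0
p=1, q=0, r=1: 0
p=1, q=1, r=0: 1
p=1, q=1, r=1: 0
Satisfying count = 2

2


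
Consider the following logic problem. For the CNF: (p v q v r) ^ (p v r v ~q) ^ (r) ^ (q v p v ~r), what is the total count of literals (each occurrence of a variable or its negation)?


Counting literals in each clause:
Clause 1: 3 literal(s)
Clause 2: 3 literal(s)
Clause 3: 1 literal(s)
Clause 4: 3 literal(s)
Total = 10

10


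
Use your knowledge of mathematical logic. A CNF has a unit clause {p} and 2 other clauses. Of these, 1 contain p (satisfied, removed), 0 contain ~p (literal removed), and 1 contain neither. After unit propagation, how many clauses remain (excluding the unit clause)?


Satisfied (removed): 1
Shortened (remain): 0
Unchanged (remain): 1
Remaining = 0 + 1 = 1

1


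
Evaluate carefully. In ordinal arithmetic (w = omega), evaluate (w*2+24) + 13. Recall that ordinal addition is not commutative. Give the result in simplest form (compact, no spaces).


Compute (w*2+24) + 13.
Ordinal + is associative but NOT commutative; for finite n>0, n + w = w but w + n stays w+n.
By associativity: (w*2+24) + 13 = w*2 + (24+13) = w*2+37.
Result = w*2+37

w*2+37


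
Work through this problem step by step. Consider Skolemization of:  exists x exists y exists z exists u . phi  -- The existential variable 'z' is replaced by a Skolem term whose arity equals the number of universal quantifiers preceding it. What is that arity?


Quantifier prefix: exists x exists y exists z exists u
'z' is existentially quantified at position 3.
No universal quantifiers precede it.
Skolem function arity = 0 (a Skolem constant)

0


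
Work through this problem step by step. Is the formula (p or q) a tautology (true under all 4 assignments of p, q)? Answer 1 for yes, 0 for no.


Check all 4 assignments:
p=0, q=0: 0
p=0, q=1: 1
p=1, q=0: 1
p=1, q=1: 1
Satisfying count = 3/4.
Tautology iff count = 4: no.

0


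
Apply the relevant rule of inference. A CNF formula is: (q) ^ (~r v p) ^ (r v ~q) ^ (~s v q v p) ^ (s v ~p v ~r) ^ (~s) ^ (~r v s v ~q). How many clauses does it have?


A CNF formula is a conjunction of clauses.
Clauses are separated by ^.
Counting the conjuncts: 7 clauses.

7


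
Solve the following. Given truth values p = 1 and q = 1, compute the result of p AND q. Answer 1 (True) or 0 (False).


p = 1, q = 1
Operation: p AND q
Evaluate: 1 AND 1 = 1

1


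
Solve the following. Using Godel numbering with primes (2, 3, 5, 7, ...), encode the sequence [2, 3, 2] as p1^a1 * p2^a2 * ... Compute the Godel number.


Encode each element as an exponent of the corresponding prime:
  2^2 = 4
  3^3 = 27
  5^2 = 25
Product = 4 * 27 * 25 = 2700

2700


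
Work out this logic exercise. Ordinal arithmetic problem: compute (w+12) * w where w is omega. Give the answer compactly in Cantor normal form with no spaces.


Compute (w+12) * w.
Ordinal * is associative and left-distributive over +, but NOT commutative; for finite n>1, n*w = w but w*n stays w*n.
(w+12) * w = sup{(w+12)*k : k<w} = sup{w*k+12} = w^2 (the +12 tail is absorbed in the limit).
Result = w^2

w^2
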